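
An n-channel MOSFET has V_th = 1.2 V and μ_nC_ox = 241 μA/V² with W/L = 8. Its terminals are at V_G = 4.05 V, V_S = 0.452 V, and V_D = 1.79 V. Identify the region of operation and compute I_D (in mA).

Triode; I_D = 4.46 mA

V_GS = V_G − V_S = 4.05 − 0.452 = 3.6 V; V_DS = V_D − V_S = 1.79 − 0.452 = 1.34 V.
k_n = μ_nC_ox · (W/L) = 1.928 mA/V².
V_ov = V_GS − V_th = 3.6 − 1.2 = 2.4 V.
Since V_DS = 1.34 V < V_ov = 2.4 V, the device is in the triode region.
I_D = k_n [V_ov · V_DS − ½ V_DS²] = 1.928 × [2.4 × 1.34 − 0.5 × 1.34²] = 4.46 mA.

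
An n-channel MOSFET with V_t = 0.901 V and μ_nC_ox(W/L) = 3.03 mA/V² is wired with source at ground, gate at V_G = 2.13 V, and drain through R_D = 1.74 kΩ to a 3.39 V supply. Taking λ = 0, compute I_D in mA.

V_GS = V_G = 2.13 V, so V_ov = 2.13 − 0.901 = 1.23 V.
Assume saturation: I_D = ½ k_n V_ov² = 0.5 × 3.03 × 1.23² = 2.29 mA, giving V_DS = V_DD − I_D R_D = 3.39 − 2.29 × 1.74 = -0.592 V.
But -0.592 V < V_ov = 1.23 V, so the device is actually in triode.
In triode I_D = k_n[V_ov V_DS − ½ V_DS²] and I_D = (V_DD − V_DS)/R_D. Equating: 2.64 V_DS² − 7.48 V_DS + 3.39 = 0, giving V_DS = 0.566 V (the root below V_ov).
I_D = (3.39 − 0.566) / 1.74 = 1.62 mA.

I_D = 1.62 mA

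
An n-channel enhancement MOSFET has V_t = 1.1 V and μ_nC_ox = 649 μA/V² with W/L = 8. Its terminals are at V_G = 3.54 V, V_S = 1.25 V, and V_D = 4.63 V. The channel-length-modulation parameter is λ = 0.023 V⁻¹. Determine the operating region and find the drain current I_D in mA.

V_GS = V_G − V_S = 3.54 − 1.25 = 2.29 V; V_DS = V_D − V_S = 4.63 − 1.25 = 3.38 V.
k_n = μ_nC_ox · (W/L) = 5.192 mA/V².
V_ov = V_GS − V_t = 2.29 − 1.1 = 1.19 V.
Since V_DS = 3.38 V ≥ V_ov = 1.19 V, the device is in saturation.
I_D = ½ k_n V_ov² (1 + λ V_DS) = 0.5 × 5.192 × 1.19² × (1 + 0.023 × 3.38) = 3.96 mA.

Saturation; I_D = 3.96 mA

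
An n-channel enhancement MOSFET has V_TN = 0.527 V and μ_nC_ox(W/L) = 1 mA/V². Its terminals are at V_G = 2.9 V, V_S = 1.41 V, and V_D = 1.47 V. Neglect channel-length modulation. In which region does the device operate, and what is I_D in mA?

V_GS = V_G − V_S = 2.9 − 1.41 = 1.49 V; V_DS = V_D − V_S = 1.47 − 1.41 = 0.06 V.
V_ov = V_GS − V_TN = 1.49 − 0.527 = 0.963 V.
Since V_DS = 0.06 V < V_ov = 0.963 V, the device is in the triode region.
I_D = k_n [V_ov · V_DS − ½ V_DS²] = 1 × [0.963 × 0.06 − 0.5 × 0.06²] = 0.056 mA.

Triode; I_D = 0.0560 mA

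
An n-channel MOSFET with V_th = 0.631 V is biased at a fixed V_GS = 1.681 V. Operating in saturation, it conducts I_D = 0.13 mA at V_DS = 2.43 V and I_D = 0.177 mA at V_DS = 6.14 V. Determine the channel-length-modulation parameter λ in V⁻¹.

λ = 0.128 V⁻¹

With V_GS fixed, I_D ∝ (1 + λ V_DS) in saturation, so I_D2/I_D1 = (1 + λ V_DS2)/(1 + λ V_DS1).
0.177/0.13 = 1.362 = (1 + 6.14 λ)/(1 + 2.43 λ).
Solving: λ (I_D1 V_DS2 − I_D2 V_DS1) = I_D2 − I_D1, so λ = (0.177 − 0.13) / (0.13 × 6.14 − 0.177 × 2.43) = 0.047 / 0.368 = 0.128 V⁻¹.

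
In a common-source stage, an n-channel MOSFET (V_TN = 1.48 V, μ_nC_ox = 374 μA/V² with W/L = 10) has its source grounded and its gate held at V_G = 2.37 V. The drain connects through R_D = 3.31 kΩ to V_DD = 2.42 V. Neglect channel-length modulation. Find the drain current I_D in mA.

I_D = 0.662 mA

V_GS = V_G = 2.37 V, so V_ov = 2.37 − 1.48 = 0.89 V.
k_n = μ_nC_ox · (W/L) = 3.74 mA/V².
Assume saturation: I_D = ½ k_n V_ov² = 0.5 × 3.74 × 0.89² = 1.48 mA, giving V_DS = V_DD − I_D R_D = 2.42 − 1.48 × 3.31 = -2.48 V.
But -2.48 V < V_ov = 0.89 V, so the device is actually in triode.
In triode I_D = k_n[V_ov V_DS − ½ V_DS²] and I_D = (V_DD − V_DS)/R_D. Equating: 6.19 V_DS² − 12.02 V_DS + 2.42 = 0, giving V_DS = 0.228 V (the root below V_ov).
I_D = (2.42 − 0.228) / 3.31 = 0.662 mA.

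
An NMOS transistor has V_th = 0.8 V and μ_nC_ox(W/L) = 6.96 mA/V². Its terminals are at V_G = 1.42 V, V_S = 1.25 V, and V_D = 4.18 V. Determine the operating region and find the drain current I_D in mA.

V_GS = V_G − V_S = 1.42 − 1.25 = 0.17 V; V_DS = V_D − V_S = 4.18 − 1.25 = 2.93 V.
V_GS = 0.17 V < V_th = 0.8 V, so the transistor is in cutoff.

Cutoff; I_D = 0 mA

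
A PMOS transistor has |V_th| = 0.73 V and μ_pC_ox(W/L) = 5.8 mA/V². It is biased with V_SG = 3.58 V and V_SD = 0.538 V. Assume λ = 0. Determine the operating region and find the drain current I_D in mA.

Triode; I_D = 8.05 mA

V_ov = V_SG − |V_th| = 3.58 − 0.73 = 2.85 V.
Since V_SD = 0.538 V < V_ov = 2.85 V, the device is in the triode region.
I_D = k_p [V_ov · V_SD − ½ V_SD²] = 5.8 × [2.85 × 0.538 − 0.5 × 0.538²] = 8.05 mA.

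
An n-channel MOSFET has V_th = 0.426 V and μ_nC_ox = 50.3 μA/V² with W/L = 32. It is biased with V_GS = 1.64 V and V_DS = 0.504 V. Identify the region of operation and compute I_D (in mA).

k_n = μ_nC_ox · (W/L) = 1.61 mA/V².
V_ov = V_GS − V_th = 1.64 − 0.426 = 1.21 V.
Since V_DS = 0.504 V < V_ov = 1.21 V, the device is in the triode region.
I_D = k_n [V_ov · V_DS − ½ V_DS²] = 1.61 × [1.21 × 0.504 − 0.5 × 0.504²] = 0.78 mA.

Triode; I_D = 0.780 mA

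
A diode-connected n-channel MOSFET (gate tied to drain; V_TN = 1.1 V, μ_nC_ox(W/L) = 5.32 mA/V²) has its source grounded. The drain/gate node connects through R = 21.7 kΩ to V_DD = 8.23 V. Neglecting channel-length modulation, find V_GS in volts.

V_GS = 1.44 V

With gate tied to drain, V_GS = V_DS ≥ V_GS − V_TN, so the device is in saturation.
KCL at the drain: ½ k_n (V_GS − V_TN)² = (V_DD − V_GS)/R.
Let x = V_GS − 1.1. Then 57.7 x² + x − 7.13 = 0, giving x = 0.343 V (positive root), so V_GS = 1.44 V.
I_D = (V_DD − V_GS)/R = (8.23 − 1.44) / 21.7 = 0.313 mA.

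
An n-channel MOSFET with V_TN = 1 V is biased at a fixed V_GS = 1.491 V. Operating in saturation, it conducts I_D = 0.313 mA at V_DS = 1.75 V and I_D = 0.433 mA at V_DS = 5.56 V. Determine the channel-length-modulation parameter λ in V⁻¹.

λ = 0.122 V⁻¹

With V_GS fixed, I_D ∝ (1 + λ V_DS) in saturation, so I_D2/I_D1 = (1 + λ V_DS2)/(1 + λ V_DS1).
0.433/0.313 = 1.383 = (1 + 5.56 λ)/(1 + 1.75 λ).
Solving: λ (I_D1 V_DS2 − I_D2 V_DS1) = I_D2 − I_D1, so λ = (0.433 − 0.313) / (0.313 × 5.56 − 0.433 × 1.75) = 0.12 / 0.983 = 0.122 V⁻¹.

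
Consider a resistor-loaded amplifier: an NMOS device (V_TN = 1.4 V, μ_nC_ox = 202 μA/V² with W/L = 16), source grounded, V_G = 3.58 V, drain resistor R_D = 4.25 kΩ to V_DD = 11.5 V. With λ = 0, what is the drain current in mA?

I_D = 2.61 mA

V_GS = V_G = 3.58 V, so V_ov = 3.58 − 1.4 = 2.18 V.
k_n = μ_nC_ox · (W/L) = 3.232 mA/V².
Assume saturation: I_D = ½ k_n V_ov² = 0.5 × 3.232 × 2.18² = 7.68 mA, giving V_DS = V_DD − I_D R_D = 11.5 − 7.68 × 4.25 = -21.1 V.
But -21.1 V < V_ov = 2.18 V, so the device is actually in triode.
In triode I_D = k_n[V_ov V_DS − ½ V_DS²] and I_D = (V_DD − V_DS)/R_D. Equating: 6.87 V_DS² − 30.94 V_DS + 11.5 = 0, giving V_DS = 0.409 V (the root below V_ov).
I_D = (11.5 − 0.409) / 4.25 = 2.61 mA.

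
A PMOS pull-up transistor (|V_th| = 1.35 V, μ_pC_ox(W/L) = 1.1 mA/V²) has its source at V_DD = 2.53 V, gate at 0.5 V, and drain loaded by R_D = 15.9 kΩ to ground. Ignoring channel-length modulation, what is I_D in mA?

I_D = 0.144 mA

V_SG = V_DD − V_G = 2.53 − 0.5 = 2.03 V, so V_ov = 2.03 − 1.35 = 0.68 V.
Assume saturation: I_D = ½ k_p V_ov² = 0.5 × 1.1 × 0.68² = 0.254 mA, giving V_SD = V_DD − I_D R_D = 2.53 − 0.254 × 15.9 = -1.51 V.
But -1.51 V < V_ov = 0.68 V, so the device is actually in triode.
In triode I_D = k_p[V_ov V_SD − ½ V_SD²] and I_D = (V_DD − V_SD)/R_D. Equating: 8.75 V_SD² − 12.89 V_SD + 2.53 = 0, giving V_SD = 0.233 V (the root below V_ov).
I_D = (2.53 − 0.233) / 15.9 = 0.144 mA.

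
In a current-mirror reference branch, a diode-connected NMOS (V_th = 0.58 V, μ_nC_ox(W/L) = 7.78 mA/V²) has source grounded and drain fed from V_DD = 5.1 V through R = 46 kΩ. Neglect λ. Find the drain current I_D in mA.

I_D = 0.0949 mA

With gate tied to drain, V_GS = V_DS ≥ V_GS − V_th, so the device is in saturation.
KCL at the drain: ½ k_n (V_GS − V_th)² = (V_DD − V_GS)/R.
Let x = V_GS − 0.58. Then 179 x² + x − 4.52 = 0, giving x = 0.156 V (positive root), so V_GS = 0.736 V.
I_D = (V_DD − V_GS)/R = (5.1 − 0.736) / 46 = 0.0949 mA.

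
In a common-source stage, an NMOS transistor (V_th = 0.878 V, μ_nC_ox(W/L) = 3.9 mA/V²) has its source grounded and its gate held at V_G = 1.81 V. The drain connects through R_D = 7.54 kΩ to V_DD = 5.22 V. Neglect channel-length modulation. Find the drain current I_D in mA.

I_D = 0.665 mA

V_GS = V_G = 1.81 V, so V_ov = 1.81 − 0.878 = 0.932 V.
Assume saturation: I_D = ½ k_n V_ov² = 0.5 × 3.9 × 0.932² = 1.69 mA, giving V_DS = V_DD − I_D R_D = 5.22 − 1.69 × 7.54 = -7.55 V.
But -7.55 V < V_ov = 0.932 V, so the device is actually in triode.
In triode I_D = k_n[V_ov V_DS − ½ V_DS²] and I_D = (V_DD − V_DS)/R_D. Equating: 14.7 V_DS² − 28.41 V_DS + 5.22 = 0, giving V_DS = 0.206 V (the root below V_ov).
I_D = (5.22 − 0.206) / 7.54 = 0.665 mA.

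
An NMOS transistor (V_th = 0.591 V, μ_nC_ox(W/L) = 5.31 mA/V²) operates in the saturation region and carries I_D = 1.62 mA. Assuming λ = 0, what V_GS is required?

In saturation I_D = ½ k_n (V_GS − V_th)², so V_GS − V_th = √(2 I_D / k_n) = √(2 × 1.62 / 5.31) = 0.781 V.
V_GS = 0.591 + 0.781 = 1.37 V.

V_GS = 1.37 V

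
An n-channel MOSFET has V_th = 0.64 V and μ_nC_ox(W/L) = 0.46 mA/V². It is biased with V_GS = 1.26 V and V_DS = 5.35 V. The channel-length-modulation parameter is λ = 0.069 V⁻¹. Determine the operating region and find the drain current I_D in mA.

Saturation; I_D = 0.121 mA

V_ov = V_GS − V_th = 1.26 − 0.64 = 0.62 V.
Since V_DS = 5.35 V ≥ V_ov = 0.62 V, the device is in saturation.
I_D = ½ k_n V_ov² (1 + λ V_DS) = 0.5 × 0.46 × 0.62² × (1 + 0.069 × 5.35) = 0.121 mA.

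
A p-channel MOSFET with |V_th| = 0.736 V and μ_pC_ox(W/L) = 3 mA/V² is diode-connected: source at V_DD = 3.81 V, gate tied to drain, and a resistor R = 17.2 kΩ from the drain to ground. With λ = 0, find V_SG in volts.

With gate tied to drain, V_SG = V_SD ≥ V_SG − |V_th|, so the device is in saturation.
KCL at the drain: ½ k_p (V_SG − |V_th|)² = (V_DD − V_SG)/R.
Let x = V_SG − 0.736. Then 25.8 x² + x − 3.074 = 0, giving x = 0.326 V (positive root), so V_SG = 1.06 V.
I_D = (V_DD − V_SG)/R = (3.81 − 1.06) / 17.2 = 0.16 mA.

V_SG = 1.06 V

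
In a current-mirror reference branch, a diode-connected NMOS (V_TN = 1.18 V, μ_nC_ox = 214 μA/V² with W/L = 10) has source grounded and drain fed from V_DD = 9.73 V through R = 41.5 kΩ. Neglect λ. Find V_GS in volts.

With gate tied to drain, V_GS = V_DS ≥ V_GS − V_TN, so the device is in saturation.
k_n = μ_nC_ox · (W/L) = 2.14 mA/V².
KCL at the drain: ½ k_n (V_GS − V_TN)² = (V_DD − V_GS)/R.
Let x = V_GS − 1.18. Then 44.4 x² + x − 8.55 = 0, giving x = 0.428 V (positive root), so V_GS = 1.61 V.
I_D = (V_DD − V_GS)/R = (9.73 − 1.61) / 41.5 = 0.196 mA.

V_GS = 1.61 V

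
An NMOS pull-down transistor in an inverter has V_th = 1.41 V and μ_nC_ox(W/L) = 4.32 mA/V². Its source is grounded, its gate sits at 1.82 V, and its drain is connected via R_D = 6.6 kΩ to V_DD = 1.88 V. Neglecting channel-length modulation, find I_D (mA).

V_GS = V_G = 1.82 V, so V_ov = 1.82 − 1.41 = 0.41 V.
Assume saturation: I_D = ½ k_n V_ov² = 0.5 × 4.32 × 0.41² = 0.363 mA, giving V_DS = V_DD − I_D R_D = 1.88 − 0.363 × 6.6 = -0.516 V.
But -0.516 V < V_ov = 0.41 V, so the device is actually in triode.
In triode I_D = k_n[V_ov V_DS − ½ V_DS²] and I_D = (V_DD − V_DS)/R_D. Equating: 14.3 V_DS² − 12.69 V_DS + 1.88 = 0, giving V_DS = 0.188 V (the root below V_ov).
I_D = (1.88 − 0.188) / 6.6 = 0.256 mA.

I_D = 0.256 mA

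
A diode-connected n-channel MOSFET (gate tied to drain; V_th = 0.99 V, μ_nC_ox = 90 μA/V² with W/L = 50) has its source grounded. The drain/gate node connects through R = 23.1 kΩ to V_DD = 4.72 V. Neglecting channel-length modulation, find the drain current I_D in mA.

With gate tied to drain, V_GS = V_DS ≥ V_GS − V_th, so the device is in saturation.
k_n = μ_nC_ox · (W/L) = 4.5 mA/V².
KCL at the drain: ½ k_n (V_GS − V_th)² = (V_DD − V_GS)/R.
Let x = V_GS − 0.99. Then 52 x² + x − 3.73 = 0, giving x = 0.258 V (positive root), so V_GS = 1.25 V.
I_D = (V_DD − V_GS)/R = (4.72 − 1.25) / 23.1 = 0.15 mA.

I_D = 0.150 mA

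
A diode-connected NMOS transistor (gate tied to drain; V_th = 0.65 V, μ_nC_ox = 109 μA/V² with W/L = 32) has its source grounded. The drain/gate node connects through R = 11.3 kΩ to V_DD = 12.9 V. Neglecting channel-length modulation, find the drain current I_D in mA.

I_D = 1.02 mA

With gate tied to drain, V_GS = V_DS ≥ V_GS − V_th, so the device is in saturation.
k_n = μ_nC_ox · (W/L) = 3.488 mA/V².
KCL at the drain: ½ k_n (V_GS − V_th)² = (V_DD − V_GS)/R.
Let x = V_GS − 0.65. Then 19.7 x² + x − 12.25 = 0, giving x = 0.763 V (positive root), so V_GS = 1.41 V.
I_D = (V_DD − V_GS)/R = (12.9 − 1.41) / 11.3 = 1.02 mA.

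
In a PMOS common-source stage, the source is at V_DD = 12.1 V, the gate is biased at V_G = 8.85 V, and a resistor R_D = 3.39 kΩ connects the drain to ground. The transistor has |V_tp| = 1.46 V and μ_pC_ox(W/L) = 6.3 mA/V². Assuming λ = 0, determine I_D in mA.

I_D = 3.47 mA

V_SG = V_DD − V_G = 12.1 − 8.85 = 3.25 V, so V_ov = 3.25 − 1.46 = 1.79 V.
Assume saturation: I_D = ½ k_p V_ov² = 0.5 × 6.3 × 1.79² = 10.1 mA, giving V_SD = V_DD − I_D R_D = 12.1 − 10.1 × 3.39 = -22.1 V.
But -22.1 V < V_ov = 1.79 V, so the device is actually in triode.
In triode I_D = k_p[V_ov V_SD − ½ V_SD²] and I_D = (V_DD − V_SD)/R_D. Equating: 10.7 V_SD² − 39.23 V_SD + 12.1 = 0, giving V_SD = 0.34 V (the root below V_ov).
I_D = (12.1 − 0.34) / 3.39 = 3.47 mA.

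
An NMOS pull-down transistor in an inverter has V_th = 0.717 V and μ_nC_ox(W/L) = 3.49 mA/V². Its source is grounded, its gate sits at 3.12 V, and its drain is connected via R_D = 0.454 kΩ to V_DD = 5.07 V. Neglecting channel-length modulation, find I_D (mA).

I_D = 8.17 mA

V_GS = V_G = 3.12 V, so V_ov = 3.12 − 0.717 = 2.4 V.
Assume saturation: I_D = ½ k_n V_ov² = 0.5 × 3.49 × 2.4² = 10.1 mA, giving V_DS = V_DD − I_D R_D = 5.07 − 10.1 × 0.454 = 0.495 V.
But 0.495 V < V_ov = 2.4 V, so the device is actually in triode.
In triode I_D = k_n[V_ov V_DS − ½ V_DS²] and I_D = (V_DD − V_DS)/R_D. Equating: 0.792 V_DS² − 4.807 V_DS + 5.07 = 0, giving V_DS = 1.36 V (the root below V_ov).
I_D = (5.07 − 1.36) / 0.454 = 8.17 mA.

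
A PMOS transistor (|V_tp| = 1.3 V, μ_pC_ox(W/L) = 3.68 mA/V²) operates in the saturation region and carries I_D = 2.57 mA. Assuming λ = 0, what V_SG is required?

V_SG = 2.48 V

In saturation I_D = ½ k_p (V_SG − |V_tp|)², so V_SG − |V_tp| = √(2 I_D / k_p) = √(2 × 2.57 / 3.68) = 1.18 V.
V_SG = 1.3 + 1.18 = 2.48 V.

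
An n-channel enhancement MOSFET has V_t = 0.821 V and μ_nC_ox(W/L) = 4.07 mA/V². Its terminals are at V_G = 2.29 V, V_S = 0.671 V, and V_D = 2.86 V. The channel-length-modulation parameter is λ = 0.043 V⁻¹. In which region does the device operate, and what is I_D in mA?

V_GS = V_G − V_S = 2.29 − 0.671 = 1.62 V; V_DS = V_D − V_S = 2.86 − 0.671 = 2.19 V.
V_ov = V_GS − V_t = 1.62 − 0.821 = 0.798 V.
Since V_DS = 2.19 V ≥ V_ov = 0.798 V, the device is in saturation.
I_D = ½ k_n V_ov² (1 + λ V_DS) = 0.5 × 4.07 × 0.798² × (1 + 0.043 × 2.19) = 1.42 mA.

Saturation; I_D = 1.42 mA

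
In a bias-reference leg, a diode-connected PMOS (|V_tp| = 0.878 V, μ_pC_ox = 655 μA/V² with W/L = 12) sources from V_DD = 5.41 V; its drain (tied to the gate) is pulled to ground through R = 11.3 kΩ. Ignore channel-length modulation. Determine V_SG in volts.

V_SG = 1.19 V

With gate tied to drain, V_SG = V_SD ≥ V_SG − |V_tp|, so the device is in saturation.
k_p = μ_pC_ox · (W/L) = 7.86 mA/V².
KCL at the drain: ½ k_p (V_SG − |V_tp|)² = (V_DD − V_SG)/R.
Let x = V_SG − 0.878. Then 44.4 x² + x − 4.532 = 0, giving x = 0.308 V (positive root), so V_SG = 1.19 V.
I_D = (V_DD − V_SG)/R = (5.41 − 1.19) / 11.3 = 0.374 mA.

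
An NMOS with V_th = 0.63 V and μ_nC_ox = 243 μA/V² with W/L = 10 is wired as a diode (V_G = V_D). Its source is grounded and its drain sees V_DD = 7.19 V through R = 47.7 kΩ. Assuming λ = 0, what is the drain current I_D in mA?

With gate tied to drain, V_GS = V_DS ≥ V_GS − V_th, so the device is in saturation.
k_n = μ_nC_ox · (W/L) = 2.43 mA/V².
KCL at the drain: ½ k_n (V_GS − V_th)² = (V_DD − V_GS)/R.
Let x = V_GS − 0.63. Then 58 x² + x − 6.56 = 0, giving x = 0.328 V (positive root), so V_GS = 0.958 V.
I_D = (V_DD − V_GS)/R = (7.19 − 0.958) / 47.7 = 0.131 mA.

I_D = 0.131 mA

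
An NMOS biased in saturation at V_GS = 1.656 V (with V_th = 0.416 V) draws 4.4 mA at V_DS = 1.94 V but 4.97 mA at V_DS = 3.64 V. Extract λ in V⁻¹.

With V_GS fixed, I_D ∝ (1 + λ V_DS) in saturation, so I_D2/I_D1 = (1 + λ V_DS2)/(1 + λ V_DS1).
4.97/4.4 = 1.13 = (1 + 3.64 λ)/(1 + 1.94 λ).
Solving: λ (I_D1 V_DS2 − I_D2 V_DS1) = I_D2 − I_D1, so λ = (4.97 − 4.4) / (4.4 × 3.64 − 4.97 × 1.94) = 0.57 / 6.37 = 0.0894 V⁻¹.

λ = 0.0894 V⁻¹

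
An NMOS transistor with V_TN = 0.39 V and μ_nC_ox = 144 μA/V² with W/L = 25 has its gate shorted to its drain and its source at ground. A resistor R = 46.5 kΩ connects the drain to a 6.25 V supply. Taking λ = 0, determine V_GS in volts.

V_GS = 0.649 V

With gate tied to drain, V_GS = V_DS ≥ V_GS − V_TN, so the device is in saturation.
k_n = μ_nC_ox · (W/L) = 3.6 mA/V².
KCL at the drain: ½ k_n (V_GS − V_TN)² = (V_DD − V_GS)/R.
Let x = V_GS − 0.39. Then 83.7 x² + x − 5.86 = 0, giving x = 0.259 V (positive root), so V_GS = 0.649 V.
I_D = (V_DD − V_GS)/R = (6.25 − 0.649) / 46.5 = 0.12 mA.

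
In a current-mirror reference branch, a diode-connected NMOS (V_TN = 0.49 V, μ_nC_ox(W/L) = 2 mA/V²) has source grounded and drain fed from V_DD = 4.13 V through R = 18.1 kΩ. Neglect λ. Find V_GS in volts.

V_GS = 0.912 V

With gate tied to drain, V_GS = V_DS ≥ V_GS − V_TN, so the device is in saturation.
KCL at the drain: ½ k_n (V_GS − V_TN)² = (V_DD − V_GS)/R.
Let x = V_GS − 0.49. Then 18.1 x² + x − 3.64 = 0, giving x = 0.422 V (positive root), so V_GS = 0.912 V.
I_D = (V_DD − V_GS)/R = (4.13 − 0.912) / 18.1 = 0.178 mA.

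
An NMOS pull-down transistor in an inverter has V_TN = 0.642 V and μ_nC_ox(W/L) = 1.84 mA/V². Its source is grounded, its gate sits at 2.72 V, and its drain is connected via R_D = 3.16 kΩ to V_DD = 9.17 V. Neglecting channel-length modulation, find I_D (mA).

V_GS = V_G = 2.72 V, so V_ov = 2.72 − 0.642 = 2.08 V.
Assume saturation: I_D = ½ k_n V_ov² = 0.5 × 1.84 × 2.08² = 3.97 mA, giving V_DS = V_DD − I_D R_D = 9.17 − 3.97 × 3.16 = -3.38 V.
But -3.38 V < V_ov = 2.08 V, so the device is actually in triode.
In triode I_D = k_n[V_ov V_DS − ½ V_DS²] and I_D = (V_DD − V_DS)/R_D. Equating: 2.91 V_DS² − 13.08 V_DS + 9.17 = 0, giving V_DS = 0.869 V (the root below V_ov).
I_D = (9.17 − 0.869) / 3.16 = 2.63 mA.

I_D = 2.63 mA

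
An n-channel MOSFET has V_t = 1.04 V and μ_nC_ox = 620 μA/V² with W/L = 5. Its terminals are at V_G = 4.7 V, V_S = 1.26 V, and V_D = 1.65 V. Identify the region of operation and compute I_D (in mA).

Triode; I_D = 2.67 mA

V_GS = V_G − V_S = 4.7 − 1.26 = 3.44 V; V_DS = V_D − V_S = 1.65 − 1.26 = 0.39 V.
k_n = μ_nC_ox · (W/L) = 3.1 mA/V².
V_ov = V_GS − V_t = 3.44 − 1.04 = 2.4 V.
Since V_DS = 0.39 V < V_ov = 2.4 V, the device is in the triode region.
I_D = k_n [V_ov · V_DS − ½ V_DS²] = 3.1 × [2.4 × 0.39 − 0.5 × 0.39²] = 2.67 mA.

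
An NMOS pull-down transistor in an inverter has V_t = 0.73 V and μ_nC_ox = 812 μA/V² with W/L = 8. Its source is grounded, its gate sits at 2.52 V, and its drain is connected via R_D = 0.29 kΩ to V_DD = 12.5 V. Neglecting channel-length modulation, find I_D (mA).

I_D = 10.4 mA

V_GS = V_G = 2.52 V, so V_ov = 2.52 − 0.73 = 1.79 V.
k_n = μ_nC_ox · (W/L) = 6.496 mA/V².
Assume saturation: I_D = ½ k_n V_ov² = 0.5 × 6.496 × 1.79² = 10.4 mA, giving V_DS = V_DD − I_D R_D = 12.5 − 10.4 × 0.29 = 9.48 V.
V_DS = 9.48 V ≥ V_ov = 1.79 V, confirming saturation.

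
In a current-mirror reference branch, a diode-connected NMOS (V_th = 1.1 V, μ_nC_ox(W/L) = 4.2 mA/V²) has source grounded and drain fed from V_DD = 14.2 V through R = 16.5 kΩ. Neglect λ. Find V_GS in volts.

V_GS = 1.70 V

With gate tied to drain, V_GS = V_DS ≥ V_GS − V_th, so the device is in saturation.
KCL at the drain: ½ k_n (V_GS − V_th)² = (V_DD − V_GS)/R.
Let x = V_GS − 1.1. Then 34.6 x² + x − 13.1 = 0, giving x = 0.601 V (positive root), so V_GS = 1.7 V.
I_D = (V_DD − V_GS)/R = (14.2 − 1.7) / 16.5 = 0.758 mA.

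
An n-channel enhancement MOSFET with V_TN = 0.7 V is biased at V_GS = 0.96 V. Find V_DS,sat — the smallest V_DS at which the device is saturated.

The boundary between triode and saturation is V_DS = V_GS − V_TN = V_ov.
V_ov = 0.96 − 0.7 = 0.26 V.

V_DS,sat = 0.260 V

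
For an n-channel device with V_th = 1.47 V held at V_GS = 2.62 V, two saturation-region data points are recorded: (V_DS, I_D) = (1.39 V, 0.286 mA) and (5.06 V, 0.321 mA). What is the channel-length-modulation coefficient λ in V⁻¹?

With V_GS fixed, I_D ∝ (1 + λ V_DS) in saturation, so I_D2/I_D1 = (1 + λ V_DS2)/(1 + λ V_DS1).
0.321/0.286 = 1.122 = (1 + 5.06 λ)/(1 + 1.39 λ).
Solving: λ (I_D1 V_DS2 − I_D2 V_DS1) = I_D2 − I_D1, so λ = (0.321 − 0.286) / (0.286 × 5.06 − 0.321 × 1.39) = 0.035 / 1 = 0.035 V⁻¹.

λ = 0.0350 V⁻¹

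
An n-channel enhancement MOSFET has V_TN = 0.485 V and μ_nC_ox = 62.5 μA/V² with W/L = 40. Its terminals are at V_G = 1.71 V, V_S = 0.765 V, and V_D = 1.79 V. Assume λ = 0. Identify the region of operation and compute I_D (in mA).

V_GS = V_G − V_S = 1.71 − 0.765 = 0.945 V; V_DS = V_D − V_S = 1.79 − 0.765 = 1.02 V.
k_n = μ_nC_ox · (W/L) = 2.5 mA/V².
V_ov = V_GS − V_TN = 0.945 − 0.485 = 0.46 V.
Since V_DS = 1.02 V ≥ V_ov = 0.46 V, the device is in saturation.
I_D = ½ k_n V_ov² = 0.5 × 2.5 × 0.46² = 0.264 mA.

Saturation; I_D = 0.264 mA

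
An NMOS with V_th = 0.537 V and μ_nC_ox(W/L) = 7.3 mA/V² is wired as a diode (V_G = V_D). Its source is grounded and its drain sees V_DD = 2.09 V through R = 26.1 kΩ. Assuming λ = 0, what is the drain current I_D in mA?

I_D = 0.0548 mA

With gate tied to drain, V_GS = V_DS ≥ V_GS − V_th, so the device is in saturation.
KCL at the drain: ½ k_n (V_GS − V_th)² = (V_DD − V_GS)/R.
Let x = V_GS − 0.537. Then 95.3 x² + x − 1.553 = 0, giving x = 0.123 V (positive root), so V_GS = 0.66 V.
I_D = (V_DD − V_GS)/R = (2.09 − 0.66) / 26.1 = 0.0548 mA.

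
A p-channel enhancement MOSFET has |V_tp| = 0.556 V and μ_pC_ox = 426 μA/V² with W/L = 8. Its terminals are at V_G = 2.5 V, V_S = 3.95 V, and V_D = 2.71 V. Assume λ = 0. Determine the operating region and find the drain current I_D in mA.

Saturation; I_D = 1.36 mA

V_SG = V_S − V_G = 3.95 − 2.5 = 1.45 V; V_SD = V_S − V_D = 3.95 − 2.71 = 1.24 V.
k_p = μ_pC_ox · (W/L) = 3.408 mA/V².
V_ov = V_SG − |V_tp| = 1.45 − 0.556 = 0.894 V.
Since V_SD = 1.24 V ≥ V_ov = 0.894 V, the device is in saturation.
I_D = ½ k_p V_ov² = 0.5 × 3.408 × 0.894² = 1.36 mA.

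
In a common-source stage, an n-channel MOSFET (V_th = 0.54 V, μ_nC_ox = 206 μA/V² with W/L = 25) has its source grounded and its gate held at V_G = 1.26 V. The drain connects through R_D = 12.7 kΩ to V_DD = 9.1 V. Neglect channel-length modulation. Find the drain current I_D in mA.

V_GS = V_G = 1.26 V, so V_ov = 1.26 − 0.54 = 0.72 V.
k_n = μ_nC_ox · (W/L) = 5.15 mA/V².
Assume saturation: I_D = ½ k_n V_ov² = 0.5 × 5.15 × 0.72² = 1.33 mA, giving V_DS = V_DD − I_D R_D = 9.1 − 1.33 × 12.7 = -7.85 V.
But -7.85 V < V_ov = 0.72 V, so the device is actually in triode.
In triode I_D = k_n[V_ov V_DS − ½ V_DS²] and I_D = (V_DD − V_DS)/R_D. Equating: 32.7 V_DS² − 48.09 V_DS + 9.1 = 0, giving V_DS = 0.223 V (the root below V_ov).
I_D = (9.1 − 0.223) / 12.7 = 0.699 mA.

I_D = 0.699 mA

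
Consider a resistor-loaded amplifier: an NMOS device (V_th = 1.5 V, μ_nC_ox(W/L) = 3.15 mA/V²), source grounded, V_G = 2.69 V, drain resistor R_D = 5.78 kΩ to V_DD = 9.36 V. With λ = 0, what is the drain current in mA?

I_D = 1.53 mA

V_GS = V_G = 2.69 V, so V_ov = 2.69 − 1.5 = 1.19 V.
Assume saturation: I_D = ½ k_n V_ov² = 0.5 × 3.15 × 1.19² = 2.23 mA, giving V_DS = V_DD − I_D R_D = 9.36 − 2.23 × 5.78 = -3.53 V.
But -3.53 V < V_ov = 1.19 V, so the device is actually in triode.
In triode I_D = k_n[V_ov V_DS − ½ V_DS²] and I_D = (V_DD − V_DS)/R_D. Equating: 9.1 V_DS² − 22.67 V_DS + 9.36 = 0, giving V_DS = 0.523 V (the root below V_ov).
I_D = (9.36 − 0.523) / 5.78 = 1.53 mA.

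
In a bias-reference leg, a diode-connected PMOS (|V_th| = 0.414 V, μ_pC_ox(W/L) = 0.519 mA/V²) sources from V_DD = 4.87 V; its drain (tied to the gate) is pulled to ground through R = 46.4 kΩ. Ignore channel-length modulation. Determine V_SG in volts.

V_SG = 0.982 V

With gate tied to drain, V_SG = V_SD ≥ V_SG − |V_th|, so the device is in saturation.
KCL at the drain: ½ k_p (V_SG − |V_th|)² = (V_DD − V_SG)/R.
Let x = V_SG − 0.414. Then 12 x² + x − 4.456 = 0, giving x = 0.568 V (positive root), so V_SG = 0.982 V.
I_D = (V_DD − V_SG)/R = (4.87 − 0.982) / 46.4 = 0.0838 mA.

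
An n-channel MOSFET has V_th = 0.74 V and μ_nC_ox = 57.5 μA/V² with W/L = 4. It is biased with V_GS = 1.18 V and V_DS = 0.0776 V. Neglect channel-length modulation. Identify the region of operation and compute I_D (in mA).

Triode; I_D = 0.00716 mA

k_n = μ_nC_ox · (W/L) = 0.23 mA/V².
V_ov = V_GS − V_th = 1.18 − 0.74 = 0.44 V.
Since V_DS = 0.0776 V < V_ov = 0.44 V, the device is in the triode region.
I_D = k_n [V_ov · V_DS − ½ V_DS²] = 0.23 × [0.44 × 0.0776 − 0.5 × 0.0776²] = 0.00716 mA.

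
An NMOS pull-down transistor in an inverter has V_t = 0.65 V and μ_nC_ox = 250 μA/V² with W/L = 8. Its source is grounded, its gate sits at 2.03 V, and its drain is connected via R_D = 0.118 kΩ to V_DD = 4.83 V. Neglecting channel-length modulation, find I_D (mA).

V_GS = V_G = 2.03 V, so V_ov = 2.03 − 0.65 = 1.38 V.
k_n = μ_nC_ox · (W/L) = 2 mA/V².
Assume saturation: I_D = ½ k_n V_ov² = 0.5 × 2 × 1.38² = 1.9 mA, giving V_DS = V_DD − I_D R_D = 4.83 − 1.9 × 0.118 = 4.61 V.
V_DS = 4.61 V ≥ V_ov = 1.38 V, confirming saturation.

I_D = 1.90 mA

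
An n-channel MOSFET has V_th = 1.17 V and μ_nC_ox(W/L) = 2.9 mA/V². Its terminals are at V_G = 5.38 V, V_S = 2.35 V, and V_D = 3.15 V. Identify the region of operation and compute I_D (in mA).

Triode; I_D = 3.39 mA

V_GS = V_G − V_S = 5.38 − 2.35 = 3.03 V; V_DS = V_D − V_S = 3.15 − 2.35 = 0.8 V.
V_ov = V_GS − V_th = 3.03 − 1.17 = 1.86 V.
Since V_DS = 0.8 V < V_ov = 1.86 V, the device is in the triode region.
I_D = k_n [V_ov · V_DS − ½ V_DS²] = 2.9 × [1.86 × 0.8 − 0.5 × 0.8²] = 3.39 mA.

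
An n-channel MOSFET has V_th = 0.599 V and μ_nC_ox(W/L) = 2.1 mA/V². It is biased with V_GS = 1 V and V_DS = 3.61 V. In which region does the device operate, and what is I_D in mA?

V_ov = V_GS − V_th = 1 − 0.599 = 0.401 V.
Since V_DS = 3.61 V ≥ V_ov = 0.401 V, the device is in saturation.
I_D = ½ k_n V_ov² = 0.5 × 2.1 × 0.401² = 0.169 mA.

Saturation; I_D = 0.169 mA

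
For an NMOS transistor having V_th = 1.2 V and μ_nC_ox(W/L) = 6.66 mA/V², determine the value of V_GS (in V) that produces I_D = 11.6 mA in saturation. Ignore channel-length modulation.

V_GS = 3.07 V

In saturation I_D = ½ k_n (V_GS − V_th)², so V_GS − V_th = √(2 I_D / k_n) = √(2 × 11.6 / 6.66) = 1.87 V.
V_GS = 1.2 + 1.87 = 3.07 V.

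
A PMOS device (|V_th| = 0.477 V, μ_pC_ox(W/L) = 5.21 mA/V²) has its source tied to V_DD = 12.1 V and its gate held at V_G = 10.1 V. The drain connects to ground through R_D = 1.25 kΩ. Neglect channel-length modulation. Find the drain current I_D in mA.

V_SG = V_DD − V_G = 12.1 − 10.1 = 2 V, so V_ov = 2 − 0.477 = 1.52 V.
Assume saturation: I_D = ½ k_p V_ov² = 0.5 × 5.21 × 1.52² = 6.04 mA, giving V_SD = V_DD − I_D R_D = 12.1 − 6.04 × 1.25 = 4.55 V.
V_SD = 4.55 V ≥ V_ov = 1.52 V, confirming saturation.

I_D = 6.04 mA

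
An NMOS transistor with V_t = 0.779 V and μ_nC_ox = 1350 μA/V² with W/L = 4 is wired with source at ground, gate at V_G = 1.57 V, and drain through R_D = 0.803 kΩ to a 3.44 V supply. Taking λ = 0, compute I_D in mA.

I_D = 1.69 mA

V_GS = V_G = 1.57 V, so V_ov = 1.57 − 0.779 = 0.791 V.
k_n = μ_nC_ox · (W/L) = 5.4 mA/V².
Assume saturation: I_D = ½ k_n V_ov² = 0.5 × 5.4 × 0.791² = 1.69 mA, giving V_DS = V_DD − I_D R_D = 3.44 − 1.69 × 0.803 = 2.08 V.
V_DS = 2.08 V ≥ V_ov = 0.791 V, confirming saturation.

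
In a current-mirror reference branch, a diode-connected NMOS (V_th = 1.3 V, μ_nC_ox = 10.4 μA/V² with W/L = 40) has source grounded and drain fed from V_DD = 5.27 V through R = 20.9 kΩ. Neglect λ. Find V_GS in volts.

V_GS = 2.15 V

With gate tied to drain, V_GS = V_DS ≥ V_GS − V_th, so the device is in saturation.
k_n = μ_nC_ox · (W/L) = 0.416 mA/V².
KCL at the drain: ½ k_n (V_GS − V_th)² = (V_DD − V_GS)/R.
Let x = V_GS − 1.3. Then 4.35 x² + x − 3.97 = 0, giving x = 0.848 V (positive root), so V_GS = 2.15 V.
I_D = (V_DD − V_GS)/R = (5.27 − 2.15) / 20.9 = 0.149 mA.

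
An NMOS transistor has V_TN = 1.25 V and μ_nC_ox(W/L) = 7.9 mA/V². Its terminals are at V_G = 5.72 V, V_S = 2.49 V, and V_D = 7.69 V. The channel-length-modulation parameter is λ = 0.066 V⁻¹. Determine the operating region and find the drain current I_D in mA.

V_GS = V_G − V_S = 5.72 − 2.49 = 3.23 V; V_DS = V_D − V_S = 7.69 − 2.49 = 5.2 V.
V_ov = V_GS − V_TN = 3.23 − 1.25 = 1.98 V.
Since V_DS = 5.2 V ≥ V_ov = 1.98 V, the device is in saturation.
I_D = ½ k_n V_ov² (1 + λ V_DS) = 0.5 × 7.9 × 1.98² × (1 + 0.066 × 5.2) = 20.8 mA.

Saturation; I_D = 20.8 mA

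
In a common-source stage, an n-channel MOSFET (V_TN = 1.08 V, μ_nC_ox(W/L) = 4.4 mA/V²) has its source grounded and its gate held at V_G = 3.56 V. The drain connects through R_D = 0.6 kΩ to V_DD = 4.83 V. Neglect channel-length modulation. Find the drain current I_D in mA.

I_D = 6.83 mA

V_GS = V_G = 3.56 V, so V_ov = 3.56 − 1.08 = 2.48 V.
Assume saturation: I_D = ½ k_n V_ov² = 0.5 × 4.4 × 2.48² = 13.5 mA, giving V_DS = V_DD − I_D R_D = 4.83 − 13.5 × 0.6 = -3.29 V.
But -3.29 V < V_ov = 2.48 V, so the device is actually in triode.
In triode I_D = k_n[V_ov V_DS − ½ V_DS²] and I_D = (V_DD − V_DS)/R_D. Equating: 1.32 V_DS² − 7.547 V_DS + 4.83 = 0, giving V_DS = 0.734 V (the root below V_ov).
I_D = (4.83 − 0.734) / 0.6 = 6.83 mA.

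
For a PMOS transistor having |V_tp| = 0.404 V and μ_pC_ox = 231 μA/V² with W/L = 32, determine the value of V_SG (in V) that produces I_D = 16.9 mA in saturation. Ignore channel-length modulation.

V_SG = 2.54 V

k_p = μ_pC_ox · (W/L) = 7.392 mA/V².
In saturation I_D = ½ k_p (V_SG − |V_tp|)², so V_SG − |V_tp| = √(2 I_D / k_p) = √(2 × 16.9 / 7.392) = 2.14 V.
V_SG = 0.404 + 2.14 = 2.54 V.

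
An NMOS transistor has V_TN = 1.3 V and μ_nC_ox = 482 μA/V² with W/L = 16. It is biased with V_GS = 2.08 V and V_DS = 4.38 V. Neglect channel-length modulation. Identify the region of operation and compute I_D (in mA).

k_n = μ_nC_ox · (W/L) = 7.712 mA/V².
V_ov = V_GS − V_TN = 2.08 − 1.3 = 0.78 V.
Since V_DS = 4.38 V ≥ V_ov = 0.78 V, the device is in saturation.
I_D = ½ k_n V_ov² = 0.5 × 7.712 × 0.78² = 2.35 mA.

Saturation; I_D = 2.35 mA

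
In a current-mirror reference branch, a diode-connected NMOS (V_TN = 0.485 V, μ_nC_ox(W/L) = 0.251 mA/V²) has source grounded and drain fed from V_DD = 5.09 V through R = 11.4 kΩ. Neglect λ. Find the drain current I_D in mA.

With gate tied to drain, V_GS = V_DS ≥ V_GS − V_TN, so the device is in saturation.
KCL at the drain: ½ k_n (V_GS − V_TN)² = (V_DD − V_GS)/R.
Let x = V_GS − 0.485. Then 1.43 x² + x − 4.605 = 0, giving x = 1.48 V (positive root), so V_GS = 1.96 V.
I_D = (V_DD − V_GS)/R = (5.09 − 1.96) / 11.4 = 0.274 mA.

I_D = 0.274 mA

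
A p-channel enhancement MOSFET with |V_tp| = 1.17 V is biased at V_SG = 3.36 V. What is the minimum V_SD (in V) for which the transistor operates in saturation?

V_SD,sat = 2.19 V

The boundary between triode and saturation is V_SD = V_SG − |V_tp| = V_ov.
V_ov = 3.36 − 1.17 = 2.19 V.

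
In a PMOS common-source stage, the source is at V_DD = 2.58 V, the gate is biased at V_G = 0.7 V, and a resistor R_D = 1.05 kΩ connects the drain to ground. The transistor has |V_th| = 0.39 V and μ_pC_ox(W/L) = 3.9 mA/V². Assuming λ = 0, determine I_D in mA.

V_SG = V_DD − V_G = 2.58 − 0.7 = 1.88 V, so V_ov = 1.88 − 0.39 = 1.49 V.
Assume saturation: I_D = ½ k_p V_ov² = 0.5 × 3.9 × 1.49² = 4.33 mA, giving V_SD = V_DD − I_D R_D = 2.58 − 4.33 × 1.05 = -1.97 V.
But -1.97 V < V_ov = 1.49 V, so the device is actually in triode.
In triode I_D = k_p[V_ov V_SD − ½ V_SD²] and I_D = (V_DD − V_SD)/R_D. Equating: 2.05 V_SD² − 7.102 V_SD + 2.58 = 0, giving V_SD = 0.412 V (the root below V_ov).
I_D = (2.58 − 0.412) / 1.05 = 2.06 mA.

I_D = 2.06 mA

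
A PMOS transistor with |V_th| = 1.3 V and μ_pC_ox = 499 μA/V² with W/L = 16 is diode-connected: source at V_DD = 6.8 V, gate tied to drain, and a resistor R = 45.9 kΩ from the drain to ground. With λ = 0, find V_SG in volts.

V_SG = 1.47 V

With gate tied to drain, V_SG = V_SD ≥ V_SG − |V_th|, so the device is in saturation.
k_p = μ_pC_ox · (W/L) = 7.984 mA/V².
KCL at the drain: ½ k_p (V_SG − |V_th|)² = (V_DD − V_SG)/R.
Let x = V_SG − 1.3. Then 183 x² + x − 5.5 = 0, giving x = 0.171 V (positive root), so V_SG = 1.47 V.
I_D = (V_DD − V_SG)/R = (6.8 − 1.47) / 45.9 = 0.116 mA.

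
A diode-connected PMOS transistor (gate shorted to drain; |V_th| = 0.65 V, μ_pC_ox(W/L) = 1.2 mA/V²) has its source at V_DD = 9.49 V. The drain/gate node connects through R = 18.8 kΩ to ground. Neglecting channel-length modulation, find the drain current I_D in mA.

I_D = 0.425 mA

With gate tied to drain, V_SG = V_SD ≥ V_SG − |V_th|, so the device is in saturation.
KCL at the drain: ½ k_p (V_SG − |V_th|)² = (V_DD − V_SG)/R.
Let x = V_SG − 0.65. Then 11.3 x² + x − 8.84 = 0, giving x = 0.842 V (positive root), so V_SG = 1.49 V.
I_D = (V_DD − V_SG)/R = (9.49 − 1.49) / 18.8 = 0.425 mA.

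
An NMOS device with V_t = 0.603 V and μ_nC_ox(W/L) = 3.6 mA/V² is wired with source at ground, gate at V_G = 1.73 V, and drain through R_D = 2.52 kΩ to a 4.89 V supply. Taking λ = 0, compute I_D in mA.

V_GS = V_G = 1.73 V, so V_ov = 1.73 − 0.603 = 1.13 V.
Assume saturation: I_D = ½ k_n V_ov² = 0.5 × 3.6 × 1.13² = 2.29 mA, giving V_DS = V_DD − I_D R_D = 4.89 − 2.29 × 2.52 = -0.871 V.
But -0.871 V < V_ov = 1.13 V, so the device is actually in triode.
In triode I_D = k_n[V_ov V_DS − ½ V_DS²] and I_D = (V_DD − V_DS)/R_D. Equating: 4.54 V_DS² − 11.22 V_DS + 4.89 = 0, giving V_DS = 0.564 V (the root below V_ov).
I_D = (4.89 − 0.564) / 2.52 = 1.72 mA.

I_D = 1.72 mA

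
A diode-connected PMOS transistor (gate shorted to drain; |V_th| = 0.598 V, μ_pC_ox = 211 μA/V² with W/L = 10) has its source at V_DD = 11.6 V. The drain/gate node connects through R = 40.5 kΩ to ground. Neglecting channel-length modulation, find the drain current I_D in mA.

I_D = 0.259 mA

With gate tied to drain, V_SG = V_SD ≥ V_SG − |V_th|, so the device is in saturation.
k_p = μ_pC_ox · (W/L) = 2.11 mA/V².
KCL at the drain: ½ k_p (V_SG − |V_th|)² = (V_DD − V_SG)/R.
Let x = V_SG − 0.598. Then 42.7 x² + x − 11 = 0, giving x = 0.496 V (positive root), so V_SG = 1.09 V.
I_D = (V_DD − V_SG)/R = (11.6 − 1.09) / 40.5 = 0.259 mA.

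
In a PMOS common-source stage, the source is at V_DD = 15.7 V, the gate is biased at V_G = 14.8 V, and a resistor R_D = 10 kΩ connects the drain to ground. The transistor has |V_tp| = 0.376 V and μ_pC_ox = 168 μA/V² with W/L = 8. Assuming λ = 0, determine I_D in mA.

V_SG = V_DD − V_G = 15.7 − 14.8 = 0.9 V, so V_ov = 0.9 − 0.376 = 0.524 V.
k_p = μ_pC_ox · (W/L) = 1.344 mA/V².
Assume saturation: I_D = ½ k_p V_ov² = 0.5 × 1.344 × 0.524² = 0.185 mA, giving V_SD = V_DD − I_D R_D = 15.7 − 0.185 × 10 = 13.9 V.
V_SD = 13.9 V ≥ V_ov = 0.524 V, confirming saturation.

I_D = 0.185 mA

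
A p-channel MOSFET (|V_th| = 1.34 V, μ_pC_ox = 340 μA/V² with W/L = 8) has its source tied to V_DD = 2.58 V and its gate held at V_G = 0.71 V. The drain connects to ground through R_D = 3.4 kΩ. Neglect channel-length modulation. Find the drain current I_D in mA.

I_D = 0.382 mA

V_SG = V_DD − V_G = 2.58 − 0.71 = 1.87 V, so V_ov = 1.87 − 1.34 = 0.53 V.
k_p = μ_pC_ox · (W/L) = 2.72 mA/V².
Assume saturation: I_D = ½ k_p V_ov² = 0.5 × 2.72 × 0.53² = 0.382 mA, giving V_SD = V_DD − I_D R_D = 2.58 − 0.382 × 3.4 = 1.28 V.
V_SD = 1.28 V ≥ V_ov = 0.53 V, confirming saturation.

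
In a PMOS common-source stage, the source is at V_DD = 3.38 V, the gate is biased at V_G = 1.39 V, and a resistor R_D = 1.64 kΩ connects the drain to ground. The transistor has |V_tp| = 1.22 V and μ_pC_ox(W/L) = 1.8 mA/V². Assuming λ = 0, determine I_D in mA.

I_D = 0.534 mA

V_SG = V_DD − V_G = 3.38 − 1.39 = 1.99 V, so V_ov = 1.99 − 1.22 = 0.77 V.
Assume saturation: I_D = ½ k_p V_ov² = 0.5 × 1.8 × 0.77² = 0.534 mA, giving V_SD = V_DD − I_D R_D = 3.38 − 0.534 × 1.64 = 2.5 V.
V_SD = 2.5 V ≥ V_ov = 0.77 V, confirming saturation.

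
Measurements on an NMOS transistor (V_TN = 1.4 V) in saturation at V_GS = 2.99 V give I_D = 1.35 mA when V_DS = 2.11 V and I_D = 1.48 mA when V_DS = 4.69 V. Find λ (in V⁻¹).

λ = 0.0405 V⁻¹

With V_GS fixed, I_D ∝ (1 + λ V_DS) in saturation, so I_D2/I_D1 = (1 + λ V_DS2)/(1 + λ V_DS1).
1.48/1.35 = 1.096 = (1 + 4.69 λ)/(1 + 2.11 λ).
Solving: λ (I_D1 V_DS2 − I_D2 V_DS1) = I_D2 − I_D1, so λ = (1.48 − 1.35) / (1.35 × 4.69 − 1.48 × 2.11) = 0.13 / 3.21 = 0.0405 V⁻¹.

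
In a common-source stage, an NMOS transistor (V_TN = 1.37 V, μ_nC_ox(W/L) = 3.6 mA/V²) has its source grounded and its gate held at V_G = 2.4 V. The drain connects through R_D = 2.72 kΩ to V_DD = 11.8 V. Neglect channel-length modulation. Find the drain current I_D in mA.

I_D = 1.91 mA

V_GS = V_G = 2.4 V, so V_ov = 2.4 − 1.37 = 1.03 V.
Assume saturation: I_D = ½ k_n V_ov² = 0.5 × 3.6 × 1.03² = 1.91 mA, giving V_DS = V_DD − I_D R_D = 11.8 − 1.91 × 2.72 = 6.61 V.
V_DS = 6.61 V ≥ V_ov = 1.03 V, confirming saturation.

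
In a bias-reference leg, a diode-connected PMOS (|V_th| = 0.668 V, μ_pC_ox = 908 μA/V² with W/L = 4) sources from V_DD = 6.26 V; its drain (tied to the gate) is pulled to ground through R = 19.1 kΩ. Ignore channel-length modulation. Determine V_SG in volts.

V_SG = 1.06 V

With gate tied to drain, V_SG = V_SD ≥ V_SG − |V_th|, so the device is in saturation.
k_p = μ_pC_ox · (W/L) = 3.632 mA/V².
KCL at the drain: ½ k_p (V_SG − |V_th|)² = (V_DD − V_SG)/R.
Let x = V_SG − 0.668. Then 34.7 x² + x − 5.592 = 0, giving x = 0.387 V (positive root), so V_SG = 1.06 V.
I_D = (V_DD − V_SG)/R = (6.26 − 1.06) / 19.1 = 0.272 mA.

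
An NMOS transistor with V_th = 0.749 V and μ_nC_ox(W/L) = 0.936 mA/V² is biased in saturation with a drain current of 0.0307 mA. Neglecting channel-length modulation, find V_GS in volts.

V_GS = 1.01 V

In saturation I_D = ½ k_n (V_GS − V_th)², so V_GS − V_th = √(2 I_D / k_n) = √(2 × 0.0307 / 0.936) = 0.256 V.
V_GS = 0.749 + 0.256 = 1.01 V.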